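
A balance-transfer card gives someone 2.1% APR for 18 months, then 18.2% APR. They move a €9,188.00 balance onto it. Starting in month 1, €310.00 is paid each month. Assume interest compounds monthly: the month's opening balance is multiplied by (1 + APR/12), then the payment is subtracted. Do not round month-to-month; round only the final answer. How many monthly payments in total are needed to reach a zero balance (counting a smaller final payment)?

32 payments

Promo months 1–18 at r₀ = 2.1%/12 = 0.00175; months 19+ at r₁ = 18.2%/12 = 0.0151667.
After month 18: iterate B ← B·(1+r₀) − €310.00 for 18 months → €3,817.99.
Then at r₁ with €310.00/mo: n₂ = −ln(1 − r₁·B/P)/ln(1+r₁) ≈ 13.74 → 14 more payments.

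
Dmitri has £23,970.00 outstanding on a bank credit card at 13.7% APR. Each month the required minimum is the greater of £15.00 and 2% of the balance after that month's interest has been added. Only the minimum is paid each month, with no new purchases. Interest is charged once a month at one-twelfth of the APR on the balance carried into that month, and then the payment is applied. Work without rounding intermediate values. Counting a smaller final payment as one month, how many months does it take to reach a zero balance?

Monthly rate r = 13.7%/12 = 1.14167% = 0.0114167.
While 2% of the post-interest balance exceeds £15.00, each month B ← (B·(1+r))·(1 − 0.02), i.e. B shrinks by the factor (1+r)·0.98 = 0.99119.
This holds for months 1–393. Entering month 394 the balance is £739.69; 2% of the post-interest balance is now below £15.00, so the flat £15.00 minimum applies from here.
From month 394 a fixed £15.00 at rate r clears £739.69 in 73 more payments. Total: 393 + 73 = 466 months.

466 months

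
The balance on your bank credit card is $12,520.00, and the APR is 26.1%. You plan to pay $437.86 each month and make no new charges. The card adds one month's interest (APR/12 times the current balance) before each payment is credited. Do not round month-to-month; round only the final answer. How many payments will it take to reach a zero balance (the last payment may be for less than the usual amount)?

Monthly rate r = 26.1%/12 = 2.175% = 0.02175.
Recurrence: B ← B·(1+r) − $437.86.
Month 1: interest $272.31; balance after payment $12,354.45.
Month 2: interest $268.71; balance after payment $12,185.30.
Closed form: n = −ln(1 − rB₀/P)/ln(1+r) = −ln(0.37809)/ln(1.02175) ≈ 45.203, so the balance reaches zero during payment 46.

46 months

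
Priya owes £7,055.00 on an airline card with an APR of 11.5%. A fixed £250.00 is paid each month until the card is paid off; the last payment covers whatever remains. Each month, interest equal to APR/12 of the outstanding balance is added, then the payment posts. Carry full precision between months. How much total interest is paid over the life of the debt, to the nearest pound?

Monthly rate r = 11.5%/12 = 0.958333% = 0.00958333.
Payoff takes n = ⌈−ln(1 − rB₀/P)/ln(1+r)⌉ = ⌈33.060⌉ = 34 payments; the last is £15.05.
Total paid = 33·£250.00 + £15.05 = £8,265.05.
Total interest = total paid − principal = £8,265.05 − £7,055.00 = £1,210.05.

£1,210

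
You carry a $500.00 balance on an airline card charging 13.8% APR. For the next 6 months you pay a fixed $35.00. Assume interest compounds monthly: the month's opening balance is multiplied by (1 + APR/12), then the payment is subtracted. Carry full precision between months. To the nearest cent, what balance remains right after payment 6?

$319.38

Monthly rate r = 13.8%/12 = 1.15% = 0.0115.
Each month: B ← B·(1+r) − $35.00.
Month 1: interest $5.75; balance after payment $470.75.
Month 2: interest $5.41; balance after payment $441.16.
Month 3: interest $5.07; balance after payment $411.24.
Month 4: interest $4.73; balance after payment $380.97.
Month 5: interest $4.38; balance after payment $350.35.
Month 6: interest $4.03; balance after payment $319.38.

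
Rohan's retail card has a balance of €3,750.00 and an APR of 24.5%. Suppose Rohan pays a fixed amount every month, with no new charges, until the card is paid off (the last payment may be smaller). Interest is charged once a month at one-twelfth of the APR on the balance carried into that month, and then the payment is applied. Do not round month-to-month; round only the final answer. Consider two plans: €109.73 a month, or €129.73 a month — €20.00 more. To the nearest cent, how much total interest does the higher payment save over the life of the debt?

Monthly rate r = 24.5%/12 = 2.04167% = 0.0204167.
At €109.73/mo: n = ⌈−ln(1 − rB₀/P)/ln(1+r)⌉ = 60 payments (last €21.90); total interest = total paid − €3,750.00 = €2,745.97.
At €129.73/mo: 45 payments (last €17.63); total interest €1,975.75.
Interest saved = €2,745.97 − €1,975.75 = €770.22.

€770.22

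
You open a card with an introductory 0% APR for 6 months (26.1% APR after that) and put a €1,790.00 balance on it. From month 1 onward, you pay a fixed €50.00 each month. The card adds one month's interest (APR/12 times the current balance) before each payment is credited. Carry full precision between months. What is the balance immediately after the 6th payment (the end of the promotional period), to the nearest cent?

€1,490.00

Promo months 1–6 at r₀ = 0%/12 = 0; months 7+ at r₁ = 26.1%/12 = 0.02175.
After month 6 (no interest yet): B = €1,790.00 − 6·€50.00 = €1,490.00.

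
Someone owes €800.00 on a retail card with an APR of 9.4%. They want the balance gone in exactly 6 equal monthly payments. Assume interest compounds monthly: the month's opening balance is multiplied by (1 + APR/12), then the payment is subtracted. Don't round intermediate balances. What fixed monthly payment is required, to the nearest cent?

€137.01

Monthly rate r = 9.4%/12 = 0.783333% = 0.00783333.
Level-payment amortization: P = B₀·r / (1 − (1+r)^(−n)) = 800.00·0.00783333 / (1 − 1.00783^(−6)).
Denominator 1 − (1+r)^(−6) = 0.0457378667.
P = 6.26667 / 0.0457378667 ≈ 137.01.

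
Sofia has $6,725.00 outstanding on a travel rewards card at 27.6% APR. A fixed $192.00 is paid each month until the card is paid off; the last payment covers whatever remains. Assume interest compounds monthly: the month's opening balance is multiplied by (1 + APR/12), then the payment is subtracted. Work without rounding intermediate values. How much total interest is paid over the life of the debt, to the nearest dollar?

$7,104

Monthly rate r = 27.6%/12 = 2.3% = 0.023.
Payoff takes n = ⌈−ln(1 − rB₀/P)/ln(1+r)⌉ = ⌈72.026⌉ = 73 payments; the last is $5.03.
Total paid = 72·$192.00 + $5.03 = $13,829.03.
Total interest = total paid − principal = $13,829.03 − $6,725.00 = $7,104.03.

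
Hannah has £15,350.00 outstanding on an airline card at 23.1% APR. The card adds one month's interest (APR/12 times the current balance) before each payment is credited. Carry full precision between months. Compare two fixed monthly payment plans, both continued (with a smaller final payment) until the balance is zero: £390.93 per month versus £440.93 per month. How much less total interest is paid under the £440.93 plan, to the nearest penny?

£3,260.46

Monthly rate r = 23.1%/12 = 1.925% = 0.01925.
At £390.93/mo: n = ⌈−ln(1 − rB₀/P)/ln(1+r)⌉ = 74 payments (last £371.46); total interest = total paid − £15,350.00 = £13,559.35.
At £440.93/mo: 59 payments (last £74.95); total interest £10,298.89.
Interest saved = £13,559.35 − £10,298.89 = £3,260.46.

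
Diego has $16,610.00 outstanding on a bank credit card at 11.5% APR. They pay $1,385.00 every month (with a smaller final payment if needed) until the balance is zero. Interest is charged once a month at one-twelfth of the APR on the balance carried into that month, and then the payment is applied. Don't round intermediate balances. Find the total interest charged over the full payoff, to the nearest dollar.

Monthly rate r = 11.5%/12 = 0.958333% = 0.00958333.
Payoff takes n = ⌈−ln(1 − rB₀/P)/ln(1+r)⌉ = ⌈12.801⌉ = 13 payments; the last is $1,110.05.
Total paid = 12·$1,385.00 + $1,110.05 = $17,730.05.
Total interest = total paid − principal = $17,730.05 − $16,610.00 = $1,120.05.

$1,120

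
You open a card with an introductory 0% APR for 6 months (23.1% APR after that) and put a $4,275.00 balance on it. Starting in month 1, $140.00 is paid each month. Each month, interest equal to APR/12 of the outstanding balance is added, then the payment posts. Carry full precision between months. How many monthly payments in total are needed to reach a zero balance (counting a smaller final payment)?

40 payments

Promo months 1–6 at r₀ = 0%/12 = 0; months 7+ at r₁ = 23.1%/12 = 0.01925.
After month 6 (no interest yet): B = $4,275.00 − 6·$140.00 = $3,435.00.
Then at r₁ with $140.00/mo: n₂ = −ln(1 − r₁·B/P)/ln(1+r₁) ≈ 33.53 → 34 more payments.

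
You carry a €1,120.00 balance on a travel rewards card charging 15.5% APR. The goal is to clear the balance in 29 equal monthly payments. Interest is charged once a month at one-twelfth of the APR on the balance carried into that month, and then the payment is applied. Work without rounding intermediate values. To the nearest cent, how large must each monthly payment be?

Monthly rate r = 15.5%/12 = 1.29167% = 0.0129167.
Level-payment amortization: P = B₀·r / (1 − (1+r)^(−n)) = 1120.00·0.0129167 / (1 − 1.01292^(−29)).
Denominator 1 − (1+r)^(−29) = 0.310773126.
P = 14.4667 / 0.310773126 ≈ 46.55.

€46.55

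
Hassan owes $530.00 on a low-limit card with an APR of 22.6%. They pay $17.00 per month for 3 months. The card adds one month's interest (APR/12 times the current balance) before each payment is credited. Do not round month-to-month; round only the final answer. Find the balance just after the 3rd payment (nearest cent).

$508.55

Monthly rate r = 22.6%/12 = 1.88333% = 0.0188333.
Each month: B ← B·(1+r) − $17.00.
Month 1: interest $9.98; balance after payment $522.98.
Month 2: interest $9.85; balance after payment $515.83.
Month 3: interest $9.71; balance after payment $508.55.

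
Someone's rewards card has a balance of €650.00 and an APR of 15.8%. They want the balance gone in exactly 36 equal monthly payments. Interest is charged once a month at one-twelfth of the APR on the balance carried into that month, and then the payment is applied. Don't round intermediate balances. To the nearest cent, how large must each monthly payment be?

Monthly rate r = 15.8%/12 = 1.31667% = 0.0131667.
Level-payment amortization: P = B₀·r / (1 − (1+r)^(−n)) = 650.00·0.0131667 / (1 − 1.01317^(−36)).
Denominator 1 − (1+r)^(−36) = 0.375564117.
P = 8.55833 / 0.375564117 ≈ 22.79.

€22.79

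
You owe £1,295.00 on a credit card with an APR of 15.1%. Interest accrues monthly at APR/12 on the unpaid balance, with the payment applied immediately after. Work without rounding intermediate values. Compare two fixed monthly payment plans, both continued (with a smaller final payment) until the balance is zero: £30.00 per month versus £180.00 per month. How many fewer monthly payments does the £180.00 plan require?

Monthly rate r = 15.1%/12 = 1.25833% = 0.0125833.
At £30.00/mo: n = ⌈−ln(1 − rB₀/P)/ln(1+r)⌉ = 63 payments (last £19.64); total interest = total paid − £1,295.00 = £584.64.
At £180.00/mo: 8 payments (last £106.21); total interest £71.21.
Payments saved = 63 − 8 = 55.

55 fewer payments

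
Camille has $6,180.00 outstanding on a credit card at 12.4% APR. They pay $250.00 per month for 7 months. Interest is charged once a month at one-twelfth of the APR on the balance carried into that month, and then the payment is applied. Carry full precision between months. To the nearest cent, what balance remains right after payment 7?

Monthly rate r = 12.4%/12 = 1.03333% = 0.0103333.
Each month: B ← B·(1+r) − $250.00.
Month 1: interest $63.86; balance after payment $5,993.86.
Month 2: interest $61.94; balance after payment $5,805.80.
Month 3: interest $59.99; balance after payment $5,615.79.
Month 4: interest $58.03; balance after payment $5,423.82.
Month 5: interest $56.05; balance after payment $5,229.87.
Month 6: interest $54.04; balance after payment $5,033.91.
Month 7: interest $52.02; balance after payment $4,835.92.

$4,835.92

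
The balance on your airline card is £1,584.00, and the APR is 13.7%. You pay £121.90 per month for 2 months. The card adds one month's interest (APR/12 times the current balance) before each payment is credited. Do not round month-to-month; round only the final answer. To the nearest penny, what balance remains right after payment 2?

£1,375.18

Monthly rate r = 13.7%/12 = 1.14167% = 0.0114167.
Each month: B ← B·(1+r) − £121.90.
Month 1: interest £18.08; balance after payment £1,480.18.
Month 2: interest £16.90; balance after payment £1,375.18.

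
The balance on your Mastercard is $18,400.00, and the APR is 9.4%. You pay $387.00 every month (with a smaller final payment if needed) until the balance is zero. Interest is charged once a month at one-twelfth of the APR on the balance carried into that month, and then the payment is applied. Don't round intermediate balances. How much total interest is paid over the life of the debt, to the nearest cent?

Monthly rate r = 9.4%/12 = 0.783333% = 0.00783333.
Payoff takes n = ⌈−ln(1 − rB₀/P)/ln(1+r)⌉ = ⌈59.711⌉ = 60 payments; the last is $275.39.
Total paid = 59·$387.00 + $275.39 = $23,108.39.
Total interest = total paid − principal = $23,108.39 − $18,400.00 = $4,708.39.

$4,708.39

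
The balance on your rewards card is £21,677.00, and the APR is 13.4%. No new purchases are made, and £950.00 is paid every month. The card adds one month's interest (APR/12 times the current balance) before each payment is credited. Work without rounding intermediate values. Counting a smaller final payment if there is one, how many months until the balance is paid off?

Monthly rate r = 13.4%/12 = 1.11667% = 0.0111667.
Recurrence: B ← B·(1+r) − £950.00.
Month 1: interest £242.06; balance after payment £20,969.06.
Month 2: interest £234.15; balance after payment £20,253.21.
Closed form: n = −ln(1 − rB₀/P)/ln(1+r) = −ln(0.7452)/ln(1.01117) ≈ 26.484, so the balance reaches zero during payment 27.

27 payments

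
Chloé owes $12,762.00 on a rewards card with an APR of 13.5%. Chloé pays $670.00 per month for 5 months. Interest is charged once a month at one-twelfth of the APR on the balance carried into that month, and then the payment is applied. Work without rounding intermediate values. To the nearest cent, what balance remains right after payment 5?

$10,069.97

Monthly rate r = 13.5%/12 = 1.125% = 0.01125.
Each month: B ← B·(1+r) − $670.00.
Month 1: interest $143.57; balance after payment $12,235.57.
Month 2: interest $137.65; balance after payment $11,703.22.
Month 3: interest $131.66; balance after payment $11,164.88.
Month 4: interest $125.60; balance after payment $10,620.49.
Month 5: interest $119.48; balance after payment $10,069.97.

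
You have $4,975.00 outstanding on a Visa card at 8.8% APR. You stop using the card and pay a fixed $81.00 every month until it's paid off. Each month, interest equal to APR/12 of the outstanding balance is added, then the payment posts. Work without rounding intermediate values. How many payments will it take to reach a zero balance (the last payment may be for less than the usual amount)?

82 months

Monthly rate r = 8.8%/12 = 0.733333% = 0.00733333.
Recurrence: B ← B·(1+r) − $81.00.
Month 1: interest $36.48; balance after payment $4,930.48.
Month 2: interest $36.16; balance after payment $4,885.64.
Closed form: n = −ln(1 − rB₀/P)/ln(1+r) = −ln(0.54959)/ln(1.00733) ≈ 81.924, so the balance reaches zero during payment 82.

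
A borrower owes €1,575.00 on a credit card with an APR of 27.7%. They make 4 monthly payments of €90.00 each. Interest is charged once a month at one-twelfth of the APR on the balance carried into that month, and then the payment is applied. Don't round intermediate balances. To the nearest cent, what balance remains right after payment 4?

Monthly rate r = 27.7%/12 = 2.30833% = 0.0230833.
Each month: B ← B·(1+r) − €90.00.
Month 1: interest €36.36; balance after payment €1,521.36.
Month 2: interest €35.12; balance after payment €1,466.47.
Month 3: interest €33.85; balance after payment €1,410.33.
Month 4: interest €32.56; balance after payment €1,352.88.

€1,352.88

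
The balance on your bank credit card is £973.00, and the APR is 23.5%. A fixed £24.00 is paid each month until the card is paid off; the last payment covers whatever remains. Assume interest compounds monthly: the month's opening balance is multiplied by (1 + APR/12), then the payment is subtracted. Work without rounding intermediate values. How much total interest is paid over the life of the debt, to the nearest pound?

Monthly rate r = 23.5%/12 = 1.95833% = 0.0195833.
Payoff takes n = ⌈−ln(1 − rB₀/P)/ln(1+r)⌉ = ⌈81.447⌉ = 82 payments; the last is £10.79.
Total paid = 81·£24.00 + £10.79 = £1,954.79.
Total interest = total paid − principal = £1,954.79 − £973.00 = £981.79.

£982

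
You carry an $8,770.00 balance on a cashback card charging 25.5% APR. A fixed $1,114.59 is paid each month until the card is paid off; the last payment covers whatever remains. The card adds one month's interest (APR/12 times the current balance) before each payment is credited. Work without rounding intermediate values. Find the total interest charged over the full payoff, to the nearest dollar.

Monthly rate r = 25.5%/12 = 2.125% = 0.02125.
Payoff takes n = ⌈−ln(1 − rB₀/P)/ln(1+r)⌉ = ⌈8.701⌉ = 9 payments; the last is $784.09.
Total paid = 8·$1,114.59 + $784.09 = $9,700.81.
Total interest = total paid − principal = $9,700.81 − $8,770.00 = $930.81.

$931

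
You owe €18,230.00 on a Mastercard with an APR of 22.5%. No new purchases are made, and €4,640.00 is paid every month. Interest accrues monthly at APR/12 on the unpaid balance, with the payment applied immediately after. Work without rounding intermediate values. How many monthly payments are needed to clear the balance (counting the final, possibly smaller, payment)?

5 months

Monthly rate r = 22.5%/12 = 1.875% = 0.01875.
Recurrence: B ← B·(1+r) − €4,640.00.
Month 1: interest €341.81; balance after payment €13,931.81.
Month 2: interest €261.22; balance after payment €9,553.03.
Month 3: interest €179.12; balance after payment €5,092.15.
Month 4: interest €95.48; balance after payment €547.63.
Month 5: interest €10.27; balance after payment €0.00.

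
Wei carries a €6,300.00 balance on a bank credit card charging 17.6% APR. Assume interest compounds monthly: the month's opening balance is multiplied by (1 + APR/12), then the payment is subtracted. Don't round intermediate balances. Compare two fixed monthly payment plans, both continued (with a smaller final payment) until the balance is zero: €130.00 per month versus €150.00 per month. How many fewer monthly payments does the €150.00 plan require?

20 fewer payments

Monthly rate r = 17.6%/12 = 1.46667% = 0.0146667.
At €130.00/mo: n = ⌈−ln(1 − rB₀/P)/ln(1+r)⌉ = 86 payments (last €26.20); total interest = total paid − €6,300.00 = €4,776.20.
At €150.00/mo: 66 payments (last €110.47); total interest €3,560.47.
Payments saved = 86 − 66 = 20.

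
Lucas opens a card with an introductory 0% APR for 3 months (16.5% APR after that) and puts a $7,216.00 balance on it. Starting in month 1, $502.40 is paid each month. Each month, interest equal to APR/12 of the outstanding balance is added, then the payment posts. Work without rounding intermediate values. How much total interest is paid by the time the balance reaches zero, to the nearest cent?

Promo months 1–3 at r₀ = 0%/12 = 0; months 4+ at r₁ = 16.5%/12 = 0.01375.
After month 3 (no interest yet): B = $7,216.00 − 3·$502.40 = $5,708.80.
Then at r₁ with $502.40/mo: n₂ = −ln(1 − r₁·B/P)/ln(1+r₁) ≈ 12.44 → 13 more payments.
Total paid = 15·$502.40 + $222.08 = $7,758.08; interest = $7,758.08 − $7,216.00 = $542.08.

$542.08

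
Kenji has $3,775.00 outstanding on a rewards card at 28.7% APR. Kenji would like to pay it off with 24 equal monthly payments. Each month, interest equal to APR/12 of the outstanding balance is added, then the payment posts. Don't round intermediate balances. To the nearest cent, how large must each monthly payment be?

Monthly rate r = 28.7%/12 = 2.39167% = 0.0239167.
Level-payment amortization: P = B₀·r / (1 − (1+r)^(−n)) = 3775.00·0.0239167 / (1 − 1.02392^(−24)).
Denominator 1 − (1+r)^(−24) = 0.432913503.
P = 90.2854 / 0.432913503 ≈ 208.55.

$208.55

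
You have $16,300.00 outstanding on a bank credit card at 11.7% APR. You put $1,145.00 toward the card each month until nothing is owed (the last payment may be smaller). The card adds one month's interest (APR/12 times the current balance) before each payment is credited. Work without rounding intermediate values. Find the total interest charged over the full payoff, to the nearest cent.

$1,334.90

Monthly rate r = 11.7%/12 = 0.975% = 0.00975.
Payoff takes n = ⌈−ln(1 − rB₀/P)/ln(1+r)⌉ = ⌈15.400⌉ = 16 payments; the last is $459.90.
Total paid = 15·$1,145.00 + $459.90 = $17,634.90.
Total interest = total paid − principal = $17,634.90 − $16,300.00 = $1,334.90.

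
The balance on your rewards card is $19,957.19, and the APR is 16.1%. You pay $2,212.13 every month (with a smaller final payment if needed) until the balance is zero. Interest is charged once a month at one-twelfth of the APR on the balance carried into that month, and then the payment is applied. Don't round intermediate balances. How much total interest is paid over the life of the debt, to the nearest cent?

Monthly rate r = 16.1%/12 = 1.34167% = 0.0134167.
Payoff takes n = ⌈−ln(1 − rB₀/P)/ln(1+r)⌉ = ⌈9.681⌉ = 10 payments; the last is $1,508.69.
Total paid = 9·$2,212.13 + $1,508.69 = $21,417.86.
Total interest = total paid − principal = $21,417.86 − $19,957.19 = $1,460.67.

$1,460.67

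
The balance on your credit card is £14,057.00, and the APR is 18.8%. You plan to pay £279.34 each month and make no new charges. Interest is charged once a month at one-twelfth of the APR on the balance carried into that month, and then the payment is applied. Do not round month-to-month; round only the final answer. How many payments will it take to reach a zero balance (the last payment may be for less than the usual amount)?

100 payments

Monthly rate r = 18.8%/12 = 1.56667% = 0.0156667.
Recurrence: B ← B·(1+r) − £279.34.
Month 1: interest £220.23; balance after payment £13,997.89.
Month 2: interest £219.30; balance after payment £13,937.85.
Closed form: n = −ln(1 − rB₀/P)/ln(1+r) = −ln(0.21162)/ln(1.01567) ≈ 99.900, so the balance reaches zero during payment 100.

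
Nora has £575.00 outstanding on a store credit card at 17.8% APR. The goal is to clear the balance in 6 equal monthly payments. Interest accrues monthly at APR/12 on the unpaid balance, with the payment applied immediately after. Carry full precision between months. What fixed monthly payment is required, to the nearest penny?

£100.87

Monthly rate r = 17.8%/12 = 1.48333% = 0.0148333.
Level-payment amortization: P = B₀·r / (1 − (1+r)^(−n)) = 575.00·0.0148333 / (1 − 1.01483^(−6)).
Denominator 1 − (1+r)^(−6) = 0.0845562626.
P = 8.52917 / 0.0845562626 ≈ 100.87.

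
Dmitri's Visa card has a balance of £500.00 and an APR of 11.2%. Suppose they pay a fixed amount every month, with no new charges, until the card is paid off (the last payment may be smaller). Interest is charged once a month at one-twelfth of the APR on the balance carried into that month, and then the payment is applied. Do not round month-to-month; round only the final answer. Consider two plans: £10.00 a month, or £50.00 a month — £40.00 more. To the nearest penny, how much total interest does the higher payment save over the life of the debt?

£149.26

Monthly rate r = 11.2%/12 = 0.933333% = 0.00933333.
At £10.00/mo: n = ⌈−ln(1 − rB₀/P)/ln(1+r)⌉ = 68 payments (last £6.66); total interest = total paid − £500.00 = £176.66.
At £50.00/mo: 11 payments (last £27.40); total interest £27.40.
Interest saved = £176.66 − £27.40 = £149.26.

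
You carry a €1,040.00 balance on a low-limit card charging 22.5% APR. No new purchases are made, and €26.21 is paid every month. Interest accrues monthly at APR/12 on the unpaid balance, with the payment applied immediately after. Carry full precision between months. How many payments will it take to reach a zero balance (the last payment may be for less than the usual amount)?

Monthly rate r = 22.5%/12 = 1.875% = 0.01875.
Recurrence: B ← B·(1+r) − €26.21.
Month 1: interest €19.50; balance after payment €1,033.29.
Month 2: interest €19.37; balance after payment €1,026.45.
Closed form: n = −ln(1 − rB₀/P)/ln(1+r) = −ln(0.25601)/ln(1.01875) ≈ 73.348, so the balance reaches zero during payment 74.

74 months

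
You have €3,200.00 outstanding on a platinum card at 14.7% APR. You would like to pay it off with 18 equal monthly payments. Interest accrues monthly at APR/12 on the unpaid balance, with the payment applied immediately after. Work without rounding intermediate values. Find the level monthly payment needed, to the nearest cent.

€199.18

Monthly rate r = 14.7%/12 = 1.225% = 0.01225.
Level-payment amortization: P = B₀·r / (1 − (1+r)^(−n)) = 3200.00·0.01225 / (1 − 1.01225^(−18)).
Denominator 1 − (1+r)^(−18) = 0.196807098.
P = 39.2 / 0.196807098 ≈ 199.18.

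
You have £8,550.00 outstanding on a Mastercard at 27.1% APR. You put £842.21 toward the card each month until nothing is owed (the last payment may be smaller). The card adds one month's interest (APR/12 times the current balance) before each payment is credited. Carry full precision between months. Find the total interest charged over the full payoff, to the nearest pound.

£1,273

Monthly rate r = 27.1%/12 = 2.25833% = 0.0225833.
Payoff takes n = ⌈−ln(1 − rB₀/P)/ln(1+r)⌉ = ⌈11.661⌉ = 12 payments; the last is £558.55.
Total paid = 11·£842.21 + £558.55 = £9,822.86.
Total interest = total paid − principal = £9,822.86 − £8,550.00 = £1,272.86.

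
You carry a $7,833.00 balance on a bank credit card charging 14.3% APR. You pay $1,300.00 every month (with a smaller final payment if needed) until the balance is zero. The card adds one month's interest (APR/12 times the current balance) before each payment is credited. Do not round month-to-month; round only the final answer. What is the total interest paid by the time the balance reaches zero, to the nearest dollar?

Monthly rate r = 14.3%/12 = 1.19167% = 0.0119167.
Payoff takes n = ⌈−ln(1 − rB₀/P)/ln(1+r)⌉ = ⌈6.290⌉ = 7 payments; the last is $378.37.
Total paid = 6·$1,300.00 + $378.37 = $8,178.37.
Total interest = total paid − principal = $8,178.37 − $7,833.00 = $345.37.

$345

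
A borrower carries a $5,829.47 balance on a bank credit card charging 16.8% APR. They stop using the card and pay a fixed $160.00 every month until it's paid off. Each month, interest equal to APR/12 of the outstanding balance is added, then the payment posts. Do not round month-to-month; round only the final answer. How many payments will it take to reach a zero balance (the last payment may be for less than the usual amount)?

Monthly rate r = 16.8%/12 = 1.4% = 0.014.
Recurrence: B ← B·(1+r) − $160.00.
Month 1: interest $81.61; balance after payment $5,751.08.
Month 2: interest $80.52; balance after payment $5,671.60.
Closed form: n = −ln(1 − rB₀/P)/ln(1+r) = −ln(0.48992)/ln(1.014) ≈ 51.321, so the balance reaches zero during payment 52.

52 payments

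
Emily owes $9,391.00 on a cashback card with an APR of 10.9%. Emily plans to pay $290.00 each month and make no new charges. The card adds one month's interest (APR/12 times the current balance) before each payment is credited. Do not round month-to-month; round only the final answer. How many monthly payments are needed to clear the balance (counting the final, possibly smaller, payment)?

39 months

Monthly rate r = 10.9%/12 = 0.908333% = 0.00908333.
Recurrence: B ← B·(1+r) − $290.00.
Month 1: interest $85.30; balance after payment $9,186.30.
Month 2: interest $83.44; balance after payment $8,979.74.
Closed form: n = −ln(1 − rB₀/P)/ln(1+r) = −ln(0.70586)/ln(1.00908) ≈ 38.524, so the balance reaches zero during payment 39.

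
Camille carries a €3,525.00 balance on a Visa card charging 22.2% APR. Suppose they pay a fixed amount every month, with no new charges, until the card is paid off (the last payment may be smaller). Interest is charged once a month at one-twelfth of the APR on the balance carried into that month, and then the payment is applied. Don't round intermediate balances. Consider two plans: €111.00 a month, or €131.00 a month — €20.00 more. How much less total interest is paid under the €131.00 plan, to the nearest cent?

Monthly rate r = 22.2%/12 = 1.85% = 0.0185.
At €111.00/mo: n = ⌈−ln(1 − rB₀/P)/ln(1+r)⌉ = 49 payments (last €34.33); total interest = total paid − €3,525.00 = €1,837.33.
At €131.00/mo: 38 payments (last €75.49); total interest €1,397.49.
Interest saved = €1,837.33 − €1,397.49 = €439.84.

€439.84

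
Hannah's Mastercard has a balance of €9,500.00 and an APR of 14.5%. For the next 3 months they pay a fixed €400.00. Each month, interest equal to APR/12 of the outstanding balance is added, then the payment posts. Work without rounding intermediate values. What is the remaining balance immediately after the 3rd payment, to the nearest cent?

Monthly rate r = 14.5%/12 = 1.20833% = 0.0120833.
Each month: B ← B·(1+r) − €400.00.
Month 1: interest €114.79; balance after payment €9,214.79.
Month 2: interest €111.35; balance after payment €8,926.14.
Month 3: interest €107.86; balance after payment €8,633.99.

€8,633.99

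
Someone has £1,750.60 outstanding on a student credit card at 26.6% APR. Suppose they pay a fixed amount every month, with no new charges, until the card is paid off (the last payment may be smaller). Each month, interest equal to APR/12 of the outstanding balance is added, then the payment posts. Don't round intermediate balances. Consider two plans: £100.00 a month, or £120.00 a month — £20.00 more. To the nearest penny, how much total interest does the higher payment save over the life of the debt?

£101.96

Monthly rate r = 26.6%/12 = 2.21667% = 0.0221667.
At £100.00/mo: n = ⌈−ln(1 − rB₀/P)/ln(1+r)⌉ = 23 payments (last £40.24); total interest = total paid − £1,750.60 = £489.64.
At £120.00/mo: 18 payments (last £98.28); total interest £387.68.
Interest saved = £489.64 − £387.68 = £101.96.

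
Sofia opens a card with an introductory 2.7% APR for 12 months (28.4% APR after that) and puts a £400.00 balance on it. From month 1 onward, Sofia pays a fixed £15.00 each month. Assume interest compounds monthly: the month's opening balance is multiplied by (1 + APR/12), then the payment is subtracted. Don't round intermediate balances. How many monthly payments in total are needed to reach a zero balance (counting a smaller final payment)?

32 months

Promo months 1–12 at r₀ = 2.7%/12 = 0.00225; months 13+ at r₁ = 28.4%/12 = 0.0236667.
After month 12: iterate B ← B·(1+r₀) − £15.00 for 12 months → £228.69.
Then at r₁ with £15.00/mo: n₂ = −ln(1 − r₁·B/P)/ln(1+r₁) ≈ 19.13 → 20 more payments.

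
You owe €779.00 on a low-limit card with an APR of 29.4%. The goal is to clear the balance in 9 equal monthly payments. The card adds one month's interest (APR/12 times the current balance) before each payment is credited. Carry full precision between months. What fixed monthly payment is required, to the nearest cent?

€97.50

Monthly rate r = 29.4%/12 = 2.45% = 0.0245.
Level-payment amortization: P = B₀·r / (1 − (1+r)^(−n)) = 779.00·0.0245 / (1 − 1.0245^(−9)).
Denominator 1 − (1+r)^(−9) = 0.195747656.
P = 19.0855 / 0.195747656 ≈ 97.50.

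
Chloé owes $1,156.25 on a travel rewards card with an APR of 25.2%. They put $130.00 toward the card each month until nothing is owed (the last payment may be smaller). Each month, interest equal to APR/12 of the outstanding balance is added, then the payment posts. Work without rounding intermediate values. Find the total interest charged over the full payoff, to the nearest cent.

$137.10

Monthly rate r = 25.2%/12 = 2.1% = 0.021.
Payoff takes n = ⌈−ln(1 − rB₀/P)/ln(1+r)⌉ = ⌈9.948⌉ = 10 payments; the last is $123.35.
Total paid = 9·$130.00 + $123.35 = $1,293.35.
Total interest = total paid − principal = $1,293.35 − $1,156.25 = $137.10.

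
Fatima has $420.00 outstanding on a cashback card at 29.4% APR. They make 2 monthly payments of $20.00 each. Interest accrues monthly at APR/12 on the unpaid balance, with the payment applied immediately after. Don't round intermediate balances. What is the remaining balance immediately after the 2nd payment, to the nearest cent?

$400.34

Monthly rate r = 29.4%/12 = 2.45% = 0.0245.
Each month: B ← B·(1+r) − $20.00.
Month 1: interest $10.29; balance after payment $410.29.
Month 2: interest $10.05; balance after payment $400.34.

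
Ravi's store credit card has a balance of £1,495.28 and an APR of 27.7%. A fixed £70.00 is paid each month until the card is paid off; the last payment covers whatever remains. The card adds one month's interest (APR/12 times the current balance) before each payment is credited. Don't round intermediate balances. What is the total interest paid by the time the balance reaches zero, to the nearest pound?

Monthly rate r = 27.7%/12 = 2.30833% = 0.0230833.
Payoff takes n = ⌈−ln(1 − rB₀/P)/ln(1+r)⌉ = ⌈29.772⌉ = 30 payments; the last is £54.15.
Total paid = 29·£70.00 + £54.15 = £2,084.15.
Total interest = total paid − principal = £2,084.15 − £1,495.28 = £588.87.

£589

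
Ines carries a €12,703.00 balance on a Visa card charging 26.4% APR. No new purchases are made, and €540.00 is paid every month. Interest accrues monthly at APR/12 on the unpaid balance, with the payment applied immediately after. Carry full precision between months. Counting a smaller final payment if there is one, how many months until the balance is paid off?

34 months

Monthly rate r = 26.4%/12 = 2.2% = 0.022.
Recurrence: B ← B·(1+r) − €540.00.
Month 1: interest €279.47; balance after payment €12,442.47.
Month 2: interest €273.73; balance after payment €12,176.20.
Closed form: n = −ln(1 − rB₀/P)/ln(1+r) = −ln(0.48247)/ln(1.022) ≈ 33.492, so the balance reaches zero during payment 34.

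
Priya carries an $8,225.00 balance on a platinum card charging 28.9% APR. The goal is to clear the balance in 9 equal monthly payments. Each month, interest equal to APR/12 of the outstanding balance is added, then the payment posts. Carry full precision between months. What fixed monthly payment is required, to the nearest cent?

Monthly rate r = 28.9%/12 = 2.40833% = 0.0240833.
Level-payment amortization: P = B₀·r / (1 − (1+r)^(−n)) = 8225.00·0.0240833 / (1 − 1.02408^(−9)).
Denominator 1 − (1+r)^(−9) = 0.192797838.
P = 198.085 / 0.192797838 ≈ 1027.43.

$1,027.43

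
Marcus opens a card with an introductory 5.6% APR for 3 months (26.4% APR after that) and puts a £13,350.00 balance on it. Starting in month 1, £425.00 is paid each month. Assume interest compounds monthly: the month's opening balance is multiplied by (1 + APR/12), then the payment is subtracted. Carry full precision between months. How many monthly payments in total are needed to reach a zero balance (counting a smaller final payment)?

Promo months 1–3 at r₀ = 5.6%/12 = 0.00466667; months 4+ at r₁ = 26.4%/12 = 0.022.
After month 3: iterate B ← B·(1+r₀) − £425.00 for 3 months → £12,256.81.
Then at r₁ with £425.00/mo: n₂ = −ln(1 − r₁·B/P)/ln(1+r₁) ≈ 46.25 → 47 more payments.

50 months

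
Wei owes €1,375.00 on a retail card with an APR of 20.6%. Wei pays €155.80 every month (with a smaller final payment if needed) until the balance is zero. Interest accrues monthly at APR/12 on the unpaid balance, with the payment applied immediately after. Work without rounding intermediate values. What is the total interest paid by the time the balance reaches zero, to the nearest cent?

Monthly rate r = 20.6%/12 = 1.71667% = 0.0171667.
Payoff takes n = ⌈−ln(1 − rB₀/P)/ln(1+r)⌉ = ⌈9.652⌉ = 10 payments; the last is €101.90.
Total paid = 9·€155.80 + €101.90 = €1,504.10.
Total interest = total paid − principal = €1,504.10 − €1,375.00 = €129.10.

€129.10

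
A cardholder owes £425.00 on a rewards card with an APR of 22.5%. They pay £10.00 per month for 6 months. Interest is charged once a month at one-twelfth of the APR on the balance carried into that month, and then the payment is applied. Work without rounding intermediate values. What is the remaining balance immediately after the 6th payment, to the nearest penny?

Monthly rate r = 22.5%/12 = 1.875% = 0.01875.
Each month: B ← B·(1+r) − £10.00.
Month 1: interest £7.97; balance after payment £422.97.
Month 2: interest £7.93; balance after payment £420.90.
Month 3: interest £7.89; balance after payment £418.79.
Month 4: interest £7.85; balance after payment £416.64.
Month 5: interest £7.81; balance after payment £414.46.
Month 6: interest £7.77; balance after payment £412.23.

£412.23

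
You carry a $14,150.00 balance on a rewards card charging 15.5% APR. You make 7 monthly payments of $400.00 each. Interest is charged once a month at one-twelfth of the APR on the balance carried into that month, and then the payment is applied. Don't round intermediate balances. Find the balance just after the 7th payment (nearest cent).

$12,569.19

Monthly rate r = 15.5%/12 = 1.29167% = 0.0129167.
Each month: B ← B·(1+r) − $400.00.
Month 1: interest $182.77; balance after payment $13,932.77.
Month 2: interest $179.96; balance after payment $13,712.74.
Month 3: interest $177.12; balance after payment $13,489.86.
Month 4: interest $174.24; balance after payment $13,264.10.
Month 5: interest $171.33; balance after payment $13,035.43.
Month 6: interest $168.37; balance after payment $12,803.80.
Month 7: interest $165.38; balance after payment $12,569.19.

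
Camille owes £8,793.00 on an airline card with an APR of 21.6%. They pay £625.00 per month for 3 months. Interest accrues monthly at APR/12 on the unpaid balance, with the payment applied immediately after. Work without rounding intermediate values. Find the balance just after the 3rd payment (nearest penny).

£7,367.47

Monthly rate r = 21.6%/12 = 1.8% = 0.018.
Each month: B ← B·(1+r) − £625.00.
Month 1: interest £158.27; balance after payment £8,326.27.
Month 2: interest £149.87; balance after payment £7,851.15.
Month 3: interest £141.32; balance after payment £7,367.47.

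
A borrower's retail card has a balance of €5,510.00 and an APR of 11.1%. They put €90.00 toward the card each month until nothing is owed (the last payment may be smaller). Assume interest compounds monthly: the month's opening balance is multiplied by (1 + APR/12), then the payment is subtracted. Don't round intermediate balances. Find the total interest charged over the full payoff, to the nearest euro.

Monthly rate r = 11.1%/12 = 0.925% = 0.00925.
Payoff takes n = ⌈−ln(1 − rB₀/P)/ln(1+r)⌉ = ⌈90.732⌉ = 91 payments; the last is €65.98.
Total paid = 90·€90.00 + €65.98 = €8,165.98.
Total interest = total paid − principal = €8,165.98 − €5,510.00 = €2,655.98.

€2,656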